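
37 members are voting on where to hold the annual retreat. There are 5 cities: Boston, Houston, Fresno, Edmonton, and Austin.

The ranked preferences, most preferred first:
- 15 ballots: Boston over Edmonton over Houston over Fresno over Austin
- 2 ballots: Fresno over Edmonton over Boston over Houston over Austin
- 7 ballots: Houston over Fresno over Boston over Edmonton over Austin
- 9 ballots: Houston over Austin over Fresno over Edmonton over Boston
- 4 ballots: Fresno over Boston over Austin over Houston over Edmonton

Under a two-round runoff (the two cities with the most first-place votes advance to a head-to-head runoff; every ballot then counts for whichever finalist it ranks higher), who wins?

Round 1 first-place votes: Boston 15, Houston 16, Fresno 6, Edmonton 0, Austin 0. Houston and Boston advance.
Runoff: Houston is ranked above Boston on 16 ballots, Boston above Houston on 21.

Boston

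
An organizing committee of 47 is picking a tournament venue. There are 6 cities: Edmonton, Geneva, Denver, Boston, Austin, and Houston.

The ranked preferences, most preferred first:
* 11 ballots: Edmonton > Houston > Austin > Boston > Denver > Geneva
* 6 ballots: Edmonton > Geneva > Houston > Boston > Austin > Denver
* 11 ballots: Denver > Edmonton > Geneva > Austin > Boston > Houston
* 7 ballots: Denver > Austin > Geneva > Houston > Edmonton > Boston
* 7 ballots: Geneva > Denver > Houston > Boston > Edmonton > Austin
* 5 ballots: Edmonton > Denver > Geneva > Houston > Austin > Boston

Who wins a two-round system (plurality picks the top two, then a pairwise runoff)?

Round 1 first-place votes: Edmonton 22, Geneva 7, Denver 18, Boston 0, Austin 0, Houston 0. Edmonton and Denver advance.
Runoff: Edmonton is ranked above Denver on 22 ballots, Denver above Edmonton on 25.

Denver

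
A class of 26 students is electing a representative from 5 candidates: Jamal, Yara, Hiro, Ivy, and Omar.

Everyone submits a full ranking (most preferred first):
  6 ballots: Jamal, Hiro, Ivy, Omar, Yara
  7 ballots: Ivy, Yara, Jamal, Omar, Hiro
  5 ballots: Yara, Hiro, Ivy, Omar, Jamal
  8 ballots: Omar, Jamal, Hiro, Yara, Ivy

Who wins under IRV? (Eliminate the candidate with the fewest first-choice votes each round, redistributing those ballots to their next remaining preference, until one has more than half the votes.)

Ivy

Round 1: Jamal 6, Yara 5, Hiro 0, Ivy 7, Omar 8. Hiro eliminated.
Round 2: Jamal 6, Yara 5, Ivy 7, Omar 8. Yara eliminated.
Round 3: Jamal 6, Ivy 12, Omar 8. Jamal eliminated.
Round 4: Ivy 18, Omar 8. Ivy has a majority (≥14).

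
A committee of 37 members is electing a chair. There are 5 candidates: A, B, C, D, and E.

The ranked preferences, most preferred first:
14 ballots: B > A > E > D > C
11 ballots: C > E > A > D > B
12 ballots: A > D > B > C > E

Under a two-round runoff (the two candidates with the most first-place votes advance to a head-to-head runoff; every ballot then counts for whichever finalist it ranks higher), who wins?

A

Round 1 first-place votes: A 12, B 14, C 11, D 0, E 0. B and A advance.
Runoff: B is ranked above A on 14 ballots, A above B on 23.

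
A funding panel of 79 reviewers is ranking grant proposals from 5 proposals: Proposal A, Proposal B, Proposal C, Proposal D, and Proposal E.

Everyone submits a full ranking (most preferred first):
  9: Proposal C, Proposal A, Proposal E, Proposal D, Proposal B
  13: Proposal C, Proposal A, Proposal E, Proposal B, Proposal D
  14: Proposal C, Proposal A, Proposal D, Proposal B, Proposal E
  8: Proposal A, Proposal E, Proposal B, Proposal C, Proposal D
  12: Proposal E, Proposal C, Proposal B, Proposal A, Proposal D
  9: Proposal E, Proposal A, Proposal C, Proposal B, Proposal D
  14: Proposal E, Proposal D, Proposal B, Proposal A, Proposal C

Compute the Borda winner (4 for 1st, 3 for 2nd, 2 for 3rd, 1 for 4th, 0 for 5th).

Proposal E

Proposal A: 9×3 + 13×3 + 14×3 + 8×4 + 12×1 + 9×3 + 14×1 = 193
Proposal B: 9×0 + 13×1 + 14×1 + 8×2 + 12×2 + 9×1 + 14×2 = 104
Proposal C: 9×4 + 13×4 + 14×4 + 8×1 + 12×3 + 9×2 + 14×0 = 206
Proposal D: 9×1 + 13×0 + 14×2 + 8×0 + 12×0 + 9×0 + 14×3 = 79
Proposal E: 9×2 + 13×2 + 14×0 + 8×3 + 12×4 + 9×4 + 14×4 = 208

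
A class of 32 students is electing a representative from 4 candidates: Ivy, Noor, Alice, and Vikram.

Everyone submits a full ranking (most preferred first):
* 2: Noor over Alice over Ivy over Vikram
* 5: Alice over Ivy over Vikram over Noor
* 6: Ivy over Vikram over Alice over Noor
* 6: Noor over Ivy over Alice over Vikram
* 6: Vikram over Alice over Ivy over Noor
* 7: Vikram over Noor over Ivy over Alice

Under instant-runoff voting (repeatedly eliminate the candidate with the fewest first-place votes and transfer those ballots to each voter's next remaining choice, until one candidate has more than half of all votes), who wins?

Round 1: Ivy 6, Noor 8, Alice 5, Vikram 13. Alice eliminated.
Round 2: Ivy 11, Noor 8, Vikram 13. Noor eliminated.
Round 3: Ivy 19, Vikram 13. Ivy has a majority (≥17).

Ivy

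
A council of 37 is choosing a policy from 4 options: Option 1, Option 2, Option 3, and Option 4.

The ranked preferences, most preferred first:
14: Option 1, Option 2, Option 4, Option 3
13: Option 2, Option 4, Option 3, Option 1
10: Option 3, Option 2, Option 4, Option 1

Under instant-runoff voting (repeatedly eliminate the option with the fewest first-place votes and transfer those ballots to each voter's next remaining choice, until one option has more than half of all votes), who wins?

Round 1: Option 1 14, Option 2 13, Option 3 10, Option 4 0. Option 4 eliminated.
Round 2: Option 1 14, Option 2 13, Option 3 10. Option 3 eliminated.
Round 3: Option 1 14, Option 2 23. Option 2 has a majority (≥19).

Option 2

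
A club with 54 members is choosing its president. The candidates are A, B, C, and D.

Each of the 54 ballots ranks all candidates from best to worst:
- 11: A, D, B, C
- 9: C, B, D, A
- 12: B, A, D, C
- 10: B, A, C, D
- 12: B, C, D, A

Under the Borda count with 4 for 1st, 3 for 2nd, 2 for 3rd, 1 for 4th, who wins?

A: 11×4 + 9×1 + 12×3 + 10×3 + 12×1 = 131
B: 11×2 + 9×3 + 12×4 + 10×4 + 12×4 = 185
C: 11×1 + 9×4 + 12×1 + 10×2 + 12×3 = 115
D: 11×3 + 9×2 + 12×2 + 10×1 + 12×2 = 109

B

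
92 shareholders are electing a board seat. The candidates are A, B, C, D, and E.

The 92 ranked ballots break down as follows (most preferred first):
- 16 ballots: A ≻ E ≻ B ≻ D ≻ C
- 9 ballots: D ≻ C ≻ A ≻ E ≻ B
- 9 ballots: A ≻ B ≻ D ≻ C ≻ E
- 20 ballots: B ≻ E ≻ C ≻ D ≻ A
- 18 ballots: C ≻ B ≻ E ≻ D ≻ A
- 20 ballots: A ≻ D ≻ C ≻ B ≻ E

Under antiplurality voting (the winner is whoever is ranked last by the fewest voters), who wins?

Last-place votes: A 38, B 9, C 16, D 0, E 29.

D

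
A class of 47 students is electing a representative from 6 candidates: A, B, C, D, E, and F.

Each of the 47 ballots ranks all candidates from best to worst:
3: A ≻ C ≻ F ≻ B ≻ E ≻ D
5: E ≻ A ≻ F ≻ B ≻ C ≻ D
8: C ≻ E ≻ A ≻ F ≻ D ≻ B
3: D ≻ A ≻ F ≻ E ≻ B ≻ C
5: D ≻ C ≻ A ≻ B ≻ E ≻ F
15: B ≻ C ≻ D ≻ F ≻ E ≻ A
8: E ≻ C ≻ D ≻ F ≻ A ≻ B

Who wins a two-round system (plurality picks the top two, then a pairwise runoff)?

Round 1 first-place votes: A 3, B 15, C 8, D 8, E 13, F 0. B and E advance.
Runoff: B is ranked above E on 23 ballots, E above B on 24.

E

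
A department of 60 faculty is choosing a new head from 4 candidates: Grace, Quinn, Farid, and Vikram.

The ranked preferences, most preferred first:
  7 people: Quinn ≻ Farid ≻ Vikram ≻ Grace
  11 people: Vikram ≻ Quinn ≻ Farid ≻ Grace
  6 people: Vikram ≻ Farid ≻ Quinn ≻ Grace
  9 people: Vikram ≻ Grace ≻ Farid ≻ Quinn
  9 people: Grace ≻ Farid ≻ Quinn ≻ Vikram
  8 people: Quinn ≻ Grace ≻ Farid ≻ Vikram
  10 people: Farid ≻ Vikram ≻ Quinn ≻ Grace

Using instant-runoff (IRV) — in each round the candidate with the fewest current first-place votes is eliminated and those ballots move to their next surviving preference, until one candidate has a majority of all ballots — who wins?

Farid

Round 1: Grace 9, Quinn 15, Farid 10, Vikram 26. Grace eliminated.
Round 2: Quinn 15, Farid 19, Vikram 26. Quinn eliminated.
Round 3: Farid 34, Vikram 26. Farid has a majority (≥31).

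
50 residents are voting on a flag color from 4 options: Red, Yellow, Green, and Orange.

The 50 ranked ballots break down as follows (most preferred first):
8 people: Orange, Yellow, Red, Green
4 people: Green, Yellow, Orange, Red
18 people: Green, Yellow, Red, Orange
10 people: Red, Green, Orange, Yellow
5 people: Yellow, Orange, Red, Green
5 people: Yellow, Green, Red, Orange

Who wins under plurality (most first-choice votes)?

First-place votes: Red 10, Yellow 10, Green 22, Orange 8.

Green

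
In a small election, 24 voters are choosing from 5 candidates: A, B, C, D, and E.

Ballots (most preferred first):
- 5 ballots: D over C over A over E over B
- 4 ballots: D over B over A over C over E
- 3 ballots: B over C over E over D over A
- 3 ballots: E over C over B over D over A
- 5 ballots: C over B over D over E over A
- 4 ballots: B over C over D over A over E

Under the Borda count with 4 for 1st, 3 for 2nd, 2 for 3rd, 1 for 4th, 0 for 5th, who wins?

C

A: 5×2 + 4×2 + 3×0 + 3×0 + 5×0 + 4×1 = 22
B: 5×0 + 4×3 + 3×4 + 3×2 + 5×3 + 4×4 = 61
C: 5×3 + 4×1 + 3×3 + 3×3 + 5×4 + 4×3 = 69
D: 5×4 + 4×4 + 3×1 + 3×1 + 5×2 + 4×2 = 60
E: 5×1 + 4×0 + 3×2 + 3×4 + 5×1 + 4×0 = 28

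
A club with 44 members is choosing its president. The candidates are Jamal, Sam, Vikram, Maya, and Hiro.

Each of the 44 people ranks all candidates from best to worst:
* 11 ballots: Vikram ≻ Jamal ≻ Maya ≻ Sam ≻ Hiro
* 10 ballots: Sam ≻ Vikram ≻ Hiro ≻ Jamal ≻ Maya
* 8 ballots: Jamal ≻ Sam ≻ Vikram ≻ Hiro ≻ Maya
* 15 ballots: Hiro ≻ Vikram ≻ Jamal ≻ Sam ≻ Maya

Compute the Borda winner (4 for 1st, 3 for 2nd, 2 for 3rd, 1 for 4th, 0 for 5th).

Jamal: 11×3 + 10×1 + 8×4 + 15×2 = 105
Sam: 11×1 + 10×4 + 8×3 + 15×1 = 90
Vikram: 11×4 + 10×3 + 8×2 + 15×3 = 135
Maya: 11×2 + 10×0 + 8×0 + 15×0 = 22
Hiro: 11×0 + 10×2 + 8×1 + 15×4 = 88

Vikram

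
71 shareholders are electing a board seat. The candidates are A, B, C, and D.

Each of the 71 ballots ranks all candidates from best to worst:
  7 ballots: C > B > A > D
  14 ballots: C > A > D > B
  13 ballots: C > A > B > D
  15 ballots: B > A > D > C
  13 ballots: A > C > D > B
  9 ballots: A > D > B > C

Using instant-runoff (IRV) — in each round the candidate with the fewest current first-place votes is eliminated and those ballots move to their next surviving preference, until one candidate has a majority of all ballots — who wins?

A

Round 1: A 22, B 15, C 34, D 0. D eliminated.
Round 2: A 22, B 15, C 34. B eliminated.
Round 3: A 37, C 34. A has a majority (≥36).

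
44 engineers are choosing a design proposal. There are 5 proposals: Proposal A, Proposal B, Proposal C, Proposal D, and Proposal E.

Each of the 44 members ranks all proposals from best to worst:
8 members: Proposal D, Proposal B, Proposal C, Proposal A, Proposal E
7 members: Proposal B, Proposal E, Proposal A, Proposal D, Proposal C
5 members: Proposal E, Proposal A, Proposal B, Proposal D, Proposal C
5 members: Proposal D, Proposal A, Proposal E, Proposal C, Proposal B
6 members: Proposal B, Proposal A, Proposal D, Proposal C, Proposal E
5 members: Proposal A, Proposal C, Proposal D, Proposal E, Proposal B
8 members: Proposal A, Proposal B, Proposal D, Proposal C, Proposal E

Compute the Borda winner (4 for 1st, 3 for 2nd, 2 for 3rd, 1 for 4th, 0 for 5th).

Proposal A

Proposal A: 8×1 + 7×2 + 5×3 + 5×3 + 6×3 + 5×4 + 8×4 = 122
Proposal B: 8×3 + 7×4 + 5×2 + 5×0 + 6×4 + 5×0 + 8×3 = 110
Proposal C: 8×2 + 7×0 + 5×0 + 5×1 + 6×1 + 5×3 + 8×1 = 50
Proposal D: 8×4 + 7×1 + 5×1 + 5×4 + 6×2 + 5×2 + 8×2 = 102
Proposal E: 8×0 + 7×3 + 5×4 + 5×2 + 6×0 + 5×1 + 8×0 = 56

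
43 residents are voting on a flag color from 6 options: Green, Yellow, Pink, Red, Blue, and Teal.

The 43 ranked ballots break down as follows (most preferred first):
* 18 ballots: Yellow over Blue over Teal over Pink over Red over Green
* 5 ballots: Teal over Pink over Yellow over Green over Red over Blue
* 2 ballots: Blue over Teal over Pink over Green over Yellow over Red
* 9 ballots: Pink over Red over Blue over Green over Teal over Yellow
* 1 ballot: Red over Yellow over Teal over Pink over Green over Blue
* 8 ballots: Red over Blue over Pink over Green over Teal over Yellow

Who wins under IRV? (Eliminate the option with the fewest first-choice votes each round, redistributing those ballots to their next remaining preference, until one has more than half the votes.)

Round 1: Green 0, Yellow 18, Pink 9, Red 9, Blue 2, Teal 5. Green eliminated.
Round 2: Yellow 18, Pink 9, Red 9, Blue 2, Teal 5. Blue eliminated.
Round 3: Yellow 18, Pink 9, Red 9, Teal 7. Teal eliminated.
Round 4: Yellow 18, Pink 16, Red 9. Red eliminated.
Round 5: Yellow 19, Pink 24. Pink has a majority (≥22).

Pink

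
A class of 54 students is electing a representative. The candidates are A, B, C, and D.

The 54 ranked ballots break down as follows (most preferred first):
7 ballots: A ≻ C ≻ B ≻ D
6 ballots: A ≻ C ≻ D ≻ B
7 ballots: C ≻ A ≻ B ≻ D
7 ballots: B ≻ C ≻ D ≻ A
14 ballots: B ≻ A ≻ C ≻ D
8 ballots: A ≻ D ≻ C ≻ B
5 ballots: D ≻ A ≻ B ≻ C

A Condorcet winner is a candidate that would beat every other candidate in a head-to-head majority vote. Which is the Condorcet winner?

A vs B: 33–21
A vs C: 40–14
A vs D: 42–12
A beats every other candidate.

A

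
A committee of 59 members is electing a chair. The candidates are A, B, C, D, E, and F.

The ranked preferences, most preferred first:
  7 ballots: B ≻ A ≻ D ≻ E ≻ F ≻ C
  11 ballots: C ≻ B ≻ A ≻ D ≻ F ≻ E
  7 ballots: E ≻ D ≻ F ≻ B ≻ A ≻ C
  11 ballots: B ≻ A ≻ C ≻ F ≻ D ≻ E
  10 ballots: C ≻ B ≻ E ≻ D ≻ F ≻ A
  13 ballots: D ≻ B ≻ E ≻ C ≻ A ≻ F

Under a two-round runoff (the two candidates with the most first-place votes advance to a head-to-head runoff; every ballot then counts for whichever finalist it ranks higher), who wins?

Round 1 first-place votes: A 0, B 18, C 21, D 13, E 7, F 0. C and B advance.
Runoff: C is ranked above B on 21 ballots, B above C on 38.

B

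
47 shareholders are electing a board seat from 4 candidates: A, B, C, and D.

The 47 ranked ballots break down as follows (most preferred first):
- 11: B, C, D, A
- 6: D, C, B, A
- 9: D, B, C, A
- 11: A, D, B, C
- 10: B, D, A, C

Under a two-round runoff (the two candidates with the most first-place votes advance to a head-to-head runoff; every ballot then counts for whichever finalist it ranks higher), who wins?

Round 1 first-place votes: A 11, B 21, C 0, D 15. B and D advance.
Runoff: B is ranked above D on 21 ballots, D above B on 26.

D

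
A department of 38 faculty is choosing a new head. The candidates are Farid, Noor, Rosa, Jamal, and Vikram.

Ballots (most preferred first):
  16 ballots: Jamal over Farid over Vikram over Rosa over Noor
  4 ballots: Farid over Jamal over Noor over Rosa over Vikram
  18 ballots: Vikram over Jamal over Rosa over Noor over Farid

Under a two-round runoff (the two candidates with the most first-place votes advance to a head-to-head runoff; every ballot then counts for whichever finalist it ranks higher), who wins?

Round 1 first-place votes: Farid 4, Noor 0, Rosa 0, Jamal 16, Vikram 18. Vikram and Jamal advance.
Runoff: Vikram is ranked above Jamal on 18 ballots, Jamal above Vikram on 20.

Jamal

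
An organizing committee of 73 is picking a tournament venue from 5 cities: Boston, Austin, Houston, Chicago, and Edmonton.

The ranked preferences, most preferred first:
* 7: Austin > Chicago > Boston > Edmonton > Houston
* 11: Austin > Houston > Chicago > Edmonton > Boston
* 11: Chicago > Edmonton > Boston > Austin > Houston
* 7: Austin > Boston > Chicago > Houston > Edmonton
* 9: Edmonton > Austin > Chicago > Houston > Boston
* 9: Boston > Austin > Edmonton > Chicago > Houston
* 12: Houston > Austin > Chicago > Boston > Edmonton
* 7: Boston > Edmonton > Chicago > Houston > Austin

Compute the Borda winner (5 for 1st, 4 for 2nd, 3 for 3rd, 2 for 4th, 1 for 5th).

Austin

Boston: 7×3 + 11×1 + 11×3 + 7×4 + 9×1 + 9×5 + 12×2 + 7×5 = 206
Austin: 7×5 + 11×5 + 11×2 + 7×5 + 9×4 + 9×4 + 12×4 + 7×1 = 274
Houston: 7×1 + 11×4 + 11×1 + 7×2 + 9×2 + 9×1 + 12×5 + 7×2 = 177
Chicago: 7×4 + 11×3 + 11×5 + 7×3 + 9×3 + 9×2 + 12×3 + 7×3 = 239
Edmonton: 7×2 + 11×2 + 11×4 + 7×1 + 9×5 + 9×3 + 12×1 + 7×4 = 199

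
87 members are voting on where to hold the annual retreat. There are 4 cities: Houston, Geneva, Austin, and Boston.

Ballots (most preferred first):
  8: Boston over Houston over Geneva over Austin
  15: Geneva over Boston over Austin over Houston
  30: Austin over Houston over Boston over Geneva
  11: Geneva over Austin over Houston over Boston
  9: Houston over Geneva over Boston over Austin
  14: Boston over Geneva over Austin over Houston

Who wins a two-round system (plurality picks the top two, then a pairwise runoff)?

Round 1 first-place votes: Houston 9, Geneva 26, Austin 30, Boston 22. Austin and Geneva advance.
Runoff: Austin is ranked above Geneva on 30 ballots, Geneva above Austin on 57.

Geneva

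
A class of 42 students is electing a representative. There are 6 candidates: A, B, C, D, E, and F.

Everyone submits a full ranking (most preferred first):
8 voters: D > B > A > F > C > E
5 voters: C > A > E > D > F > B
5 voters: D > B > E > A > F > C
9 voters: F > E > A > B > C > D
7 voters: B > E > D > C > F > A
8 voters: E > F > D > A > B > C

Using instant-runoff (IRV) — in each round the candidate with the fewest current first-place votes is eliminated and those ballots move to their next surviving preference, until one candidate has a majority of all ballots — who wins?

E

Round 1: A 0, B 7, C 5, D 13, E 8, F 9. A eliminated.
Round 2: B 7, C 5, D 13, E 8, F 9. C eliminated.
Round 3: B 7, D 13, E 13, F 9. B eliminated.
Round 4: D 13, E 20, F 9. F eliminated.
Round 5: D 13, E 29. E has a majority (≥22).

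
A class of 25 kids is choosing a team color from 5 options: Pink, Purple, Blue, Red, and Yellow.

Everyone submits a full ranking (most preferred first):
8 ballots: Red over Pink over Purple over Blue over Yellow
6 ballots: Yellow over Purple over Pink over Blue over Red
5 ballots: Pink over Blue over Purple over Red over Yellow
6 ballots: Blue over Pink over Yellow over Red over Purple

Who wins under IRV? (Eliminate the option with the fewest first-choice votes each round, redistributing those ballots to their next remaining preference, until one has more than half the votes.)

Round 1: Pink 5, Purple 0, Blue 6, Red 8, Yellow 6. Purple eliminated.
Round 2: Pink 5, Blue 6, Red 8, Yellow 6. Pink eliminated.
Round 3: Blue 11, Red 8, Yellow 6. Yellow eliminated.
Round 4: Blue 17, Red 8. Blue has a majority (≥13).

Blue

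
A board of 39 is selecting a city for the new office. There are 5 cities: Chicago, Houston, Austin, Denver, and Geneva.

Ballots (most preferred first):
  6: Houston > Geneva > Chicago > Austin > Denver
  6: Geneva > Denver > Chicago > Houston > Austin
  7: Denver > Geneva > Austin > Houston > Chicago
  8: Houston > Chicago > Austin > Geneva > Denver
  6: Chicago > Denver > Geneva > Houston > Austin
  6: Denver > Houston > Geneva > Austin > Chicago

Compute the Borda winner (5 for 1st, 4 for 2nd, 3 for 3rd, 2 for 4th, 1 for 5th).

Geneva

Chicago: 6×3 + 6×3 + 7×1 + 8×4 + 6×5 + 6×1 = 111
Houston: 6×5 + 6×2 + 7×2 + 8×5 + 6×2 + 6×4 = 132
Austin: 6×2 + 6×1 + 7×3 + 8×3 + 6×1 + 6×2 = 81
Denver: 6×1 + 6×4 + 7×5 + 8×1 + 6×4 + 6×5 = 127
Geneva: 6×4 + 6×5 + 7×4 + 8×2 + 6×3 + 6×3 = 134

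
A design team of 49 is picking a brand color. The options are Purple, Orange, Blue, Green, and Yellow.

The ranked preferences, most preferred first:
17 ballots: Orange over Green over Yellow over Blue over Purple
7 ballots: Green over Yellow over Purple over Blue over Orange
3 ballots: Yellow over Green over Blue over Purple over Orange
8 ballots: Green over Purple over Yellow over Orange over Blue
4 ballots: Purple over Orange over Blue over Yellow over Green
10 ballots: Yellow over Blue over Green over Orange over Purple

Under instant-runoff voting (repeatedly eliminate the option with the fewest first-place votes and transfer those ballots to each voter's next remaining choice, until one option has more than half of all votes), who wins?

Green

Round 1: Purple 4, Orange 17, Blue 0, Green 15, Yellow 13. Blue eliminated.
Round 2: Purple 4, Orange 17, Green 15, Yellow 13. Purple eliminated.
Round 3: Orange 21, Green 15, Yellow 13. Yellow eliminated.
Round 4: Orange 21, Green 28. Green has a majority (≥25).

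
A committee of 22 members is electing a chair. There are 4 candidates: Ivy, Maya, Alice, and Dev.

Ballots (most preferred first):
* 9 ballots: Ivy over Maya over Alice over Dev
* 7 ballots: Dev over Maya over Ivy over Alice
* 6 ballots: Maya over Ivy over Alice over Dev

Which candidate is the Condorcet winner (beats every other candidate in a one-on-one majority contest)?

Maya vs Ivy: 13–9
Maya vs Alice: 22–0
Maya vs Dev: 15–7
Maya beats every other candidate.

Maya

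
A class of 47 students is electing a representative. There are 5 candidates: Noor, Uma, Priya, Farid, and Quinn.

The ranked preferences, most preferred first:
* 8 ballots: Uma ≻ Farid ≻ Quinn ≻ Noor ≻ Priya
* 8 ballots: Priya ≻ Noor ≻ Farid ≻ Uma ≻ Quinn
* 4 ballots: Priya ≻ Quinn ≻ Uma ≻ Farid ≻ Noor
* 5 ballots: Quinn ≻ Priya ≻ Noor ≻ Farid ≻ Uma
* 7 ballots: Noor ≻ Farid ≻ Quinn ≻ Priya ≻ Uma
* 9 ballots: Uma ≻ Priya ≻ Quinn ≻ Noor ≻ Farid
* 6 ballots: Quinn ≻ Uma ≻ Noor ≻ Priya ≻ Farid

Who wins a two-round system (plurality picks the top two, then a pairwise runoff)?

Priya

Round 1 first-place votes: Noor 7, Uma 17, Priya 12, Farid 0, Quinn 11. Uma and Priya advance.
Runoff: Uma is ranked above Priya on 23 ballots, Priya above Uma on 24.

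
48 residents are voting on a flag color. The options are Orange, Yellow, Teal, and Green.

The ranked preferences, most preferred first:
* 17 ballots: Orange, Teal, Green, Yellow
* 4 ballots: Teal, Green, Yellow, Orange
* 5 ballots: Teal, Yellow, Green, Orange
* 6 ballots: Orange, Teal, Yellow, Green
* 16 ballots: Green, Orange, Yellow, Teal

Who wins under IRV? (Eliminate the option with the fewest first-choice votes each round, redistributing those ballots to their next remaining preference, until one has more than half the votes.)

Green

Round 1: Orange 23, Yellow 0, Teal 9, Green 16. Yellow eliminated.
Round 2: Orange 23, Teal 9, Green 16. Teal eliminated.
Round 3: Orange 23, Green 25. Green has a majority (≥25).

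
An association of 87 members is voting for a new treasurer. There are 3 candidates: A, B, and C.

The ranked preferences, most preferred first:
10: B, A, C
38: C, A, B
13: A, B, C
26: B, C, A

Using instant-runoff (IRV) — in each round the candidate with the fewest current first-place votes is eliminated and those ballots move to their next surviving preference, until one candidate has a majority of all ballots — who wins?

Round 1: A 13, B 36, C 38. A eliminated.
Round 2: B 49, C 38. B has a majority (≥44).

B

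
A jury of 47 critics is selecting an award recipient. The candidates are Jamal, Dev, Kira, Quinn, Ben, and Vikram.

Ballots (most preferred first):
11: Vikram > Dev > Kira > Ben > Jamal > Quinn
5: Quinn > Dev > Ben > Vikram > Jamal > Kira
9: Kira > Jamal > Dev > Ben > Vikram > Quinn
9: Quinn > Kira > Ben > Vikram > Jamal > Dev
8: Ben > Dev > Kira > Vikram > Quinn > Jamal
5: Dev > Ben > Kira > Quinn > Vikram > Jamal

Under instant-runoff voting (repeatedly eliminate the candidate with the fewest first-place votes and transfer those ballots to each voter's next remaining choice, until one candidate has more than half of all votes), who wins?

Ben

Round 1: Jamal 0, Dev 5, Kira 9, Quinn 14, Ben 8, Vikram 11. Jamal eliminated.
Round 2: Dev 5, Kira 9, Quinn 14, Ben 8, Vikram 11. Dev eliminated.
Round 3: Kira 9, Quinn 14, Ben 13, Vikram 11. Kira eliminated.
Round 4: Quinn 14, Ben 22, Vikram 11. Vikram eliminated.
Round 5: Quinn 14, Ben 33. Ben has a majority (≥24).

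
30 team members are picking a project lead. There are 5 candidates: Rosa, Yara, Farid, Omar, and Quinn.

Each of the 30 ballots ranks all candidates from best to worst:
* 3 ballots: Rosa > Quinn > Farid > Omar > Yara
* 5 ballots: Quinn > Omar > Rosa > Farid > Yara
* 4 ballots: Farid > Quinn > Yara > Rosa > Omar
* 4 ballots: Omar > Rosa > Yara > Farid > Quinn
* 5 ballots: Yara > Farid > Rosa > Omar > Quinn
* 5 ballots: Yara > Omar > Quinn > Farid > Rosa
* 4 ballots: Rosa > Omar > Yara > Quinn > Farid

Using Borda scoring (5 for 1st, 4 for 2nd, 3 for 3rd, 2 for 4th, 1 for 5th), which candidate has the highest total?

Rosa: 3×5 + 5×3 + 4×2 + 4×4 + 5×3 + 5×1 + 4×5 = 94
Yara: 3×1 + 5×1 + 4×3 + 4×3 + 5×5 + 5×5 + 4×3 = 94
Farid: 3×3 + 5×2 + 4×5 + 4×2 + 5×4 + 5×2 + 4×1 = 81
Omar: 3×2 + 5×4 + 4×1 + 4×5 + 5×2 + 5×4 + 4×4 = 96
Quinn: 3×4 + 5×5 + 4×4 + 4×1 + 5×1 + 5×3 + 4×2 = 85

Omar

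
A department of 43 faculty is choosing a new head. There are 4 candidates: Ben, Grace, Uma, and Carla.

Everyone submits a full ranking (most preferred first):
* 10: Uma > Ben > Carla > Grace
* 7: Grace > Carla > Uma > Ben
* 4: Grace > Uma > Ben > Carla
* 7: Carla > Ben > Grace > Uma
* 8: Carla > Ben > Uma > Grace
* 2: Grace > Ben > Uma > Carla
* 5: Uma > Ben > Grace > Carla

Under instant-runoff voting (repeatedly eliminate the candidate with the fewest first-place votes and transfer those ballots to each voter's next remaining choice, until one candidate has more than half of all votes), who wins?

Round 1: Ben 0, Grace 13, Uma 15, Carla 15. Ben eliminated.
Round 2: Grace 13, Uma 15, Carla 15. Grace eliminated.
Round 3: Uma 21, Carla 22. Carla has a majority (≥22).

Carla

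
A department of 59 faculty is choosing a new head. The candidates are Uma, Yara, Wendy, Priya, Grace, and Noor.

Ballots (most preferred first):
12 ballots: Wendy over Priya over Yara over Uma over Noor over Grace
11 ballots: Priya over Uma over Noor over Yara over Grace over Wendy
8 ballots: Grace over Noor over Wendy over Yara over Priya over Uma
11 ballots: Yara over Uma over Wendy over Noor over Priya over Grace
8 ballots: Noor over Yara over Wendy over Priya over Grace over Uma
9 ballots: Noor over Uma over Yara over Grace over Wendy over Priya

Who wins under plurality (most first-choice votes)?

Noor

First-place votes: Uma 0, Yara 11, Wendy 12, Priya 11, Grace 8, Noor 17.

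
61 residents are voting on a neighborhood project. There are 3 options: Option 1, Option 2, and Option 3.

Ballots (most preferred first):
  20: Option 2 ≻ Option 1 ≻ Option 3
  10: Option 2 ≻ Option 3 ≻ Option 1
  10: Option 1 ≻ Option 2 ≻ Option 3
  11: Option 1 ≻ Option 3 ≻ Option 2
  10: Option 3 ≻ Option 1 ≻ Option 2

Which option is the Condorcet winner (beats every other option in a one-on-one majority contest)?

Option 1

Option 1 vs Option 2: 31–30
Option 1 vs Option 3: 41–20
Option 1 beats every other option.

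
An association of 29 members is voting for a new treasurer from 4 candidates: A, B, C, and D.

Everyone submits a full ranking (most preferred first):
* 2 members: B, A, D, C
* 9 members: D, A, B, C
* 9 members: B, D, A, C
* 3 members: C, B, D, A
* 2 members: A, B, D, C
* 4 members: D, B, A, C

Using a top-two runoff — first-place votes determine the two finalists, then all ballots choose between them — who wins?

Round 1 first-place votes: A 2, B 11, C 3, D 13. D and B advance.
Runoff: D is ranked above B on 13 ballots, B above D on 16.

B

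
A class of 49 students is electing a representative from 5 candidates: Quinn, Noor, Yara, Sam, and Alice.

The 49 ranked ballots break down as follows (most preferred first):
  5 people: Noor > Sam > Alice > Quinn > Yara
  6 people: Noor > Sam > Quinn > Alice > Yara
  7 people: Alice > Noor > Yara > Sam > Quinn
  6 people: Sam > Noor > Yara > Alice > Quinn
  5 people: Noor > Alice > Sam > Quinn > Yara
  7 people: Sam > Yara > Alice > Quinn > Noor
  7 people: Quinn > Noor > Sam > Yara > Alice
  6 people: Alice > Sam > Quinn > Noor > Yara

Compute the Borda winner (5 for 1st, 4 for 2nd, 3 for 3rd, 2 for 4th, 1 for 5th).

Quinn: 5×2 + 6×3 + 7×1 + 6×1 + 5×2 + 7×2 + 7×5 + 6×3 = 118
Noor: 5×5 + 6×5 + 7×4 + 6×4 + 5×5 + 7×1 + 7×4 + 6×2 = 179
Yara: 5×1 + 6×1 + 7×3 + 6×3 + 5×1 + 7×4 + 7×2 + 6×1 = 103
Sam: 5×4 + 6×4 + 7×2 + 6×5 + 5×3 + 7×5 + 7×3 + 6×4 = 183
Alice: 5×3 + 6×2 + 7×5 + 6×2 + 5×4 + 7×3 + 7×1 + 6×5 = 152

Sam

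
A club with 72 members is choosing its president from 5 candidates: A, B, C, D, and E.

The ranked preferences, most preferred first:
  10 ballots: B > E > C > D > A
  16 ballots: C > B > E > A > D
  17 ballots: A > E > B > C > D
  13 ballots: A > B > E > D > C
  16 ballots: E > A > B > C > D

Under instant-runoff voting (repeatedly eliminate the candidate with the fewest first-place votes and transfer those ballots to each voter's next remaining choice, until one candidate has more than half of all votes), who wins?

Round 1: A 30, B 10, C 16, D 0, E 16. D eliminated.
Round 2: A 30, B 10, C 16, E 16. B eliminated.
Round 3: A 30, C 16, E 26. C eliminated.
Round 4: A 30, E 42. E has a majority (≥37).

E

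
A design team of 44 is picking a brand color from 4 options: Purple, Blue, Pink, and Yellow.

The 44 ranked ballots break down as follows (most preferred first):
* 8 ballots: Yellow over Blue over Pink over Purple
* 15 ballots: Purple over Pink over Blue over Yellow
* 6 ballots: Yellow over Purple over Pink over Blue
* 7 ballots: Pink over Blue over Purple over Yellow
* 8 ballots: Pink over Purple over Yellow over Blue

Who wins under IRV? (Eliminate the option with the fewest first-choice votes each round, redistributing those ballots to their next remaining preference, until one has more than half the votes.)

Round 1: Purple 15, Blue 0, Pink 15, Yellow 14. Blue eliminated.
Round 2: Purple 15, Pink 15, Yellow 14. Yellow eliminated.
Round 3: Purple 21, Pink 23. Pink has a majority (≥23).

Pink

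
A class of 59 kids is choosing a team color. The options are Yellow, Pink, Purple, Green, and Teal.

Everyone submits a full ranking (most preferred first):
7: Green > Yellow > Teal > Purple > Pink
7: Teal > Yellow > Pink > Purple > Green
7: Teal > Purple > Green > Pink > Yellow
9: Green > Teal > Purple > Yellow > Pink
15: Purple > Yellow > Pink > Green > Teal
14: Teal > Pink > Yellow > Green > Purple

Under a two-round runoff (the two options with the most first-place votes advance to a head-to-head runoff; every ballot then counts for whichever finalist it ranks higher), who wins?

Round 1 first-place votes: Yellow 0, Pink 0, Purple 15, Green 16, Teal 28. Teal and Green advance.
Runoff: Teal is ranked above Green on 28 ballots, Green above Teal on 31.

Green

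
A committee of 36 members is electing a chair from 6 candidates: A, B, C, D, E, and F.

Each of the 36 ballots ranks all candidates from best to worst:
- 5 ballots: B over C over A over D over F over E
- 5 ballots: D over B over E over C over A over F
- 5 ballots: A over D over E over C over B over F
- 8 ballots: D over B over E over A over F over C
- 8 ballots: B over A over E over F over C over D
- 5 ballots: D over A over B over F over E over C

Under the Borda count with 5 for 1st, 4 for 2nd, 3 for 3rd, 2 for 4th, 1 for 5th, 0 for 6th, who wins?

B

A: 5×3 + 5×1 + 5×5 + 8×2 + 8×4 + 5×4 = 113
B: 5×5 + 5×4 + 5×1 + 8×4 + 8×5 + 5×3 = 137
C: 5×4 + 5×2 + 5×2 + 8×0 + 8×1 + 5×0 = 48
D: 5×2 + 5×5 + 5×4 + 8×5 + 8×0 + 5×5 = 120
E: 5×0 + 5×3 + 5×3 + 8×3 + 8×3 + 5×1 = 83
F: 5×1 + 5×0 + 5×0 + 8×1 + 8×2 + 5×2 = 39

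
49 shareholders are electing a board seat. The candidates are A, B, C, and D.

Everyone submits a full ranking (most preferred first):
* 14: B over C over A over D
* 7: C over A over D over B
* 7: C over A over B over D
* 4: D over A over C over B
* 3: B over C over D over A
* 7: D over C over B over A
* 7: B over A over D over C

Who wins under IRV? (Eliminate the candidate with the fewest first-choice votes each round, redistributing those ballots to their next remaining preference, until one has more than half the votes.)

C

Round 1: A 0, B 24, C 14, D 11. A eliminated.
Round 2: B 24, C 14, D 11. D eliminated.
Round 3: B 24, C 25. C has a majority (≥25).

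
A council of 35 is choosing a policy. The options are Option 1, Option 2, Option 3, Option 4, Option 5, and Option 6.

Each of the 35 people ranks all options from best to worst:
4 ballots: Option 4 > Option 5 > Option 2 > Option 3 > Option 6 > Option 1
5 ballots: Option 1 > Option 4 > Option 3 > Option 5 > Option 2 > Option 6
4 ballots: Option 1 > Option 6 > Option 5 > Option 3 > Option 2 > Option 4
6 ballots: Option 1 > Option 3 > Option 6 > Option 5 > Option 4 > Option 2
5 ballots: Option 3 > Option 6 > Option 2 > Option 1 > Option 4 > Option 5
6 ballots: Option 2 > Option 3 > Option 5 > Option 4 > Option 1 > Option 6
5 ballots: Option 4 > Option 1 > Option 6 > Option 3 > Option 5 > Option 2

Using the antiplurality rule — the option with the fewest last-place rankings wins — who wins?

Last-place votes: Option 1 4, Option 2 11, Option 3 0, Option 4 4, Option 5 5, Option 6 11.

Option 3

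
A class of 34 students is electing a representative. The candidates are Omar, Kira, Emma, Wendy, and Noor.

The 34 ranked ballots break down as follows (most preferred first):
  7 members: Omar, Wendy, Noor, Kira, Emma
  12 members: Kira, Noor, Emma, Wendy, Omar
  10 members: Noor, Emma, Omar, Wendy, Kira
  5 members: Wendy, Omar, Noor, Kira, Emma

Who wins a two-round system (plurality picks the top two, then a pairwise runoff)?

Round 1 first-place votes: Omar 7, Kira 12, Emma 0, Wendy 5, Noor 10. Kira and Noor advance.
Runoff: Kira is ranked above Noor on 12 ballots, Noor above Kira on 22.

Noor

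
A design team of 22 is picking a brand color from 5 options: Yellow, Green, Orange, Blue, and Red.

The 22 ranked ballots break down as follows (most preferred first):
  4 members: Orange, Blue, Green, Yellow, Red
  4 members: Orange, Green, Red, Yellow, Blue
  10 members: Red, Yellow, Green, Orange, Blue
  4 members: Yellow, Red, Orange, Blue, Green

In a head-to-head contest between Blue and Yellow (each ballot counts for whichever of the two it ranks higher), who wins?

Yellow

Blue is ranked above Yellow on 4 ballots; Yellow above Blue on 18.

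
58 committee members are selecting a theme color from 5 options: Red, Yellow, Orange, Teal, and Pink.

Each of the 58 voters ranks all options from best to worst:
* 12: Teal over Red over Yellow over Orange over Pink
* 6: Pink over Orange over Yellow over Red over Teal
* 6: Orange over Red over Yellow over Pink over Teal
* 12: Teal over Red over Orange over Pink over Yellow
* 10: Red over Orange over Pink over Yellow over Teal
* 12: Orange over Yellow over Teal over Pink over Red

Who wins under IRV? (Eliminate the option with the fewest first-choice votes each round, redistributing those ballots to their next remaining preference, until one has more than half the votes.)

Orange

Round 1: Red 10, Yellow 0, Orange 18, Teal 24, Pink 6. Yellow eliminated.
Round 2: Red 10, Orange 18, Teal 24, Pink 6. Pink eliminated.
Round 3: Red 10, Orange 24, Teal 24. Red eliminated.
Round 4: Orange 34, Teal 24. Orange has a majority (≥30).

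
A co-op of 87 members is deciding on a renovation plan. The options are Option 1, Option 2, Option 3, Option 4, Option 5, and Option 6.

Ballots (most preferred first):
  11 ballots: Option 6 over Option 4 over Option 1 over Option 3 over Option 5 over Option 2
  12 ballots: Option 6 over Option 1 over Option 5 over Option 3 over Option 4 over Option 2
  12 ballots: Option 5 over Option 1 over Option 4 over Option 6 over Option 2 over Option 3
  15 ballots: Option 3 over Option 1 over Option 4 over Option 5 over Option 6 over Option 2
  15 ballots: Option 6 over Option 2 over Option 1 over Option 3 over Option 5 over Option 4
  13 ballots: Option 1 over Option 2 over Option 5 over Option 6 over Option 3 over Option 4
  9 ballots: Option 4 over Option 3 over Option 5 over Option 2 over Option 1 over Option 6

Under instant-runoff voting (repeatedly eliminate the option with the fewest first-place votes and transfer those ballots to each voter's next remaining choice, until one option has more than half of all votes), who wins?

Option 1

Round 1: Option 1 13, Option 2 0, Option 3 15, Option 4 9, Option 5 12, Option 6 38. Option 2 eliminated.
Round 2: Option 1 13, Option 3 15, Option 4 9, Option 5 12, Option 6 38. Option 4 eliminated.
Round 3: Option 1 13, Option 3 24, Option 5 12, Option 6 38. Option 5 eliminated.
Round 4: Option 1 25, Option 3 24, Option 6 38. Option 3 eliminated.
Round 5: Option 1 49, Option 6 38. Option 1 has a majority (≥44).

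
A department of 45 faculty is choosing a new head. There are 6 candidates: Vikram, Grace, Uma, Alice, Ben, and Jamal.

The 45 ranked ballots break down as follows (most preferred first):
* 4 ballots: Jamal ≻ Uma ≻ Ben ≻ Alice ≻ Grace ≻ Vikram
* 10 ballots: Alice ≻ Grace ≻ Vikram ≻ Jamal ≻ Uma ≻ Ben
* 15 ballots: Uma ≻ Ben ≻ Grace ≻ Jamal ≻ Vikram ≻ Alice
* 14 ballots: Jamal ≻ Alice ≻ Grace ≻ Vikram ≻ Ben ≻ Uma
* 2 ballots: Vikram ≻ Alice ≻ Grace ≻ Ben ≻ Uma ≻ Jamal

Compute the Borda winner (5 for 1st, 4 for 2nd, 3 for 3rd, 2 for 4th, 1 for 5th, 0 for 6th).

Jamal

Vikram: 4×0 + 10×3 + 15×1 + 14×2 + 2×5 = 83
Grace: 4×1 + 10×4 + 15×3 + 14×3 + 2×3 = 137
Uma: 4×4 + 10×1 + 15×5 + 14×0 + 2×1 = 103
Alice: 4×2 + 10×5 + 15×0 + 14×4 + 2×4 = 122
Ben: 4×3 + 10×0 + 15×4 + 14×1 + 2×2 = 90
Jamal: 4×5 + 10×2 + 15×2 + 14×5 + 2×0 = 140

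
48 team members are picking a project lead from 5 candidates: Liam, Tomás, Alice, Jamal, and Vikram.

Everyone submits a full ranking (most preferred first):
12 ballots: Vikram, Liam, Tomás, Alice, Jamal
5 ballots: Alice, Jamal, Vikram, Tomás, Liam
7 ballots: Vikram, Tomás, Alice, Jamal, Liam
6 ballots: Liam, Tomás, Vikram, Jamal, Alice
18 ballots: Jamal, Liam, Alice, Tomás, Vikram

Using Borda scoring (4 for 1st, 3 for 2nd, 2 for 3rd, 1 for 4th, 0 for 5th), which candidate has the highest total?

Liam

Liam: 12×3 + 5×0 + 7×0 + 6×4 + 18×3 = 114
Tomás: 12×2 + 5×1 + 7×3 + 6×3 + 18×1 = 86
Alice: 12×1 + 5×4 + 7×2 + 6×0 + 18×2 = 82
Jamal: 12×0 + 5×3 + 7×1 + 6×1 + 18×4 = 100
Vikram: 12×4 + 5×2 + 7×4 + 6×2 + 18×0 = 98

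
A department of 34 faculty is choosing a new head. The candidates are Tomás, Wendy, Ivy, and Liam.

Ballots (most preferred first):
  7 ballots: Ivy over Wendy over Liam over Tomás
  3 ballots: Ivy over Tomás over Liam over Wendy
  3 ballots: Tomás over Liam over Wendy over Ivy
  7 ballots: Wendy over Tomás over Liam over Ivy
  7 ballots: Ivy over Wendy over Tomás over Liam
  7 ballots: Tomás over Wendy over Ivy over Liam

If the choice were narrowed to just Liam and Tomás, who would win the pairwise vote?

Liam is ranked above Tomás on 7 ballots; Tomás above Liam on 27.

Tomás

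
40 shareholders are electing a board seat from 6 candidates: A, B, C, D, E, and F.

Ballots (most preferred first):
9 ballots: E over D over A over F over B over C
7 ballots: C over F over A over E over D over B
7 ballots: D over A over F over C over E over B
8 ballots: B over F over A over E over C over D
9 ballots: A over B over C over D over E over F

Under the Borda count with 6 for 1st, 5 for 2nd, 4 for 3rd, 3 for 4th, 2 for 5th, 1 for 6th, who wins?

A: 9×4 + 7×4 + 7×5 + 8×4 + 9×6 = 185
B: 9×2 + 7×1 + 7×1 + 8×6 + 9×5 = 125
C: 9×1 + 7×6 + 7×3 + 8×2 + 9×4 = 124
D: 9×5 + 7×2 + 7×6 + 8×1 + 9×3 = 136
E: 9×6 + 7×3 + 7×2 + 8×3 + 9×2 = 131
F: 9×3 + 7×5 + 7×4 + 8×5 + 9×1 = 139

A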